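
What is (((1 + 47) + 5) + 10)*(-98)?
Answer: -6174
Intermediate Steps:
(((1 + 47) + 5) + 10)*(-98) = ((48 + 5) + 10)*(-98) = (53 + 10)*(-98) = 63*(-98) = -6174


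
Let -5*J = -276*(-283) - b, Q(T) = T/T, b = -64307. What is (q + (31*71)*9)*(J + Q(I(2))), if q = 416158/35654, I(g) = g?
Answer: -10063918800804/17827 ≈ -5.6453e+8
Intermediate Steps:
Q(T) = 1
q = 208079/17827 (q = 416158*(1/35654) = 208079/17827 ≈ 11.672)
J = -28483 (J = -(-276*(-283) - 1*(-64307))/5 = -(78108 + 64307)/5 = -1/5*142415 = -28483)
(q + (31*71)*9)*(J + Q(I(2))) = (208079/17827 + (31*71)*9)*(-28483 + 1) = (208079/17827 + 2201*9)*(-28482) = (208079/17827 + 19809)*(-28482) = (353343122/17827)*(-28482) = -10063918800804/17827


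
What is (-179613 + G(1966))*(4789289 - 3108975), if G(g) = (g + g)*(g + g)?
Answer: 25676896717454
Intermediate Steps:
G(g) = 4*g² (G(g) = (2*g)*(2*g) = 4*g²)
(-179613 + G(1966))*(4789289 - 3108975) = (-179613 + 4*1966²)*(4789289 - 3108975) = (-179613 + 4*3865156)*1680314 = (-179613 + 15460624)*1680314 = 15281011*1680314 = 25676896717454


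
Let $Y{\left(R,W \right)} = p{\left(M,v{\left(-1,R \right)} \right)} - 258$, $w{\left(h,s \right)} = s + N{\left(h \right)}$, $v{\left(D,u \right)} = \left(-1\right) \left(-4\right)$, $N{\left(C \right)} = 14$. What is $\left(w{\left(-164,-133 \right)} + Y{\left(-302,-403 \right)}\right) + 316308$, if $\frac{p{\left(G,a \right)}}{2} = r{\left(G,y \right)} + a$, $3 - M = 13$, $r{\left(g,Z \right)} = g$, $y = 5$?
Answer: $315919$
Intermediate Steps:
$v{\left(D,u \right)} = 4$
$w{\left(h,s \right)} = 14 + s$ ($w{\left(h,s \right)} = s + 14 = 14 + s$)
$M = -10$ ($M = 3 - 13 = -10$)
$p{\left(G,a \right)} = 2 G + 2 a$ ($p{\left(G,a \right)} = 2 \left(G + a\right) = 2 G + 2 a$)
$Y{\left(R,W \right)} = -270$ ($Y{\left(R,W \right)} = \left(2 \left(-10\right) + 2 \cdot 4\right) - 258 = \left(-20 + 8\right) - 258 = -12 - 258 = -270$)
$\left(w{\left(-164,-133 \right)} + Y{\left(-302,-403 \right)}\right) + 316308 = \left(\left(14 - 133\right) - 270\right) + 316308 = \left(-119 - 270\right) + 316308 = -389 + 316308 = 315919$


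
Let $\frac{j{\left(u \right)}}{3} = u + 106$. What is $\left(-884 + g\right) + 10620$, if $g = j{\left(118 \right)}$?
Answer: $10408$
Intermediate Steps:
$j{\left(u \right)} = 318 + 3 u$ ($j{\left(u \right)} = 3 \left(u + 106\right) = 3 \left(106 + u\right) = 318 + 3 u$)
$g = 672$ ($g = 318 + 3 \cdot 118 = 318 + 354 = 672$)
$\left(-884 + g\right) + 10620 = \left(-884 + 672\right) + 10620 = -212 + 10620 = 10408$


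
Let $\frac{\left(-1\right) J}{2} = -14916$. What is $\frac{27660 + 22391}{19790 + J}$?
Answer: $\frac{50051}{49622} \approx 1.0086$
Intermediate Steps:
$J = 29832$ ($J = \left(-2\right) \left(-14916\right) = 29832$)
$\frac{27660 + 22391}{19790 + J} = \frac{27660 + 22391}{19790 + 29832} = \frac{50051}{49622}$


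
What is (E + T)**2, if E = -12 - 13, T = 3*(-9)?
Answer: 2704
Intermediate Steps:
T = -27
E = -25
(E + T)**2 = (-25 - 27)**2 = (-52)**2 = 2704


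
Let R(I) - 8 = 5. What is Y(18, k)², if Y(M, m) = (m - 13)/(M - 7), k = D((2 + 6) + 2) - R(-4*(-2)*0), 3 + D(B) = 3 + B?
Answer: 256/121 ≈ 2.1157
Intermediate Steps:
R(I) = 13 (R(I) = 8 + 5 = 13)
D(B) = B (D(B) = -3 + (3 + B) = B)
k = -3 (k = ((2 + 6) + 2) - 1*13 = (8 + 2) - 13 = 10 - 13 = -3)
Y(M, m) = (-13 + m)/(-7 + M)
Y(18, k)² = ((-13 - 3)/(-7 + 18))² = (-16/11)² = 256/121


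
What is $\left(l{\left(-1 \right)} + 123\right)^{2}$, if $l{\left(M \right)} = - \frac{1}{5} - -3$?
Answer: $\frac{395641}{25} \approx 15826.0$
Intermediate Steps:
$l{\left(M \right)} = \frac{14}{5}$ ($l{\left(M \right)} = \left(-1\right) \frac{1}{5} + 3 = - \frac{1}{5} + 3 = \frac{14}{5}$)
$\left(l{\left(-1 \right)} + 123\right)^{2} = \left(\frac{14}{5} + 123\right)^{2} = \left(\frac{629}{5}\right)^{2} = \frac{395641}{25}$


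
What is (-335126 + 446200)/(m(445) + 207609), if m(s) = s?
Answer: 55537/104027 ≈ 0.53387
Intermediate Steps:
(-335126 + 446200)/(m(445) + 207609) = (-335126 + 446200)/(445 + 207609) = 111074/208054 = 111074*(1/208054) = 55537/104027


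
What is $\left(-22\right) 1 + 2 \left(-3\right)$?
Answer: $-28$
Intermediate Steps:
$\left(-22\right) 1 + 2 \left(-3\right) = -22 - 6 = -28$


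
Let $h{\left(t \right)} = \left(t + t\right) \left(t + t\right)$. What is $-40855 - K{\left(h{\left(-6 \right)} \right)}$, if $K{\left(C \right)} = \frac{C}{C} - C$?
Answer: $-40712$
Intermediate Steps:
$h{\left(t \right)} = 4 t^{2}$ ($h{\left(t \right)} = 2 t 2 t = 4 t^{2}$)
$K{\left(C \right)} = 1 - C$
$-40855 - K{\left(h{\left(-6 \right)} \right)} = -40855 - \left(1 - 4 \left(-6\right)^{2}\right) = -40855 - \left(1 - 4 \cdot 36\right) = -40855 - \left(1 - 144\right) = -40855 - -143 = -40855 + 143 = -40712$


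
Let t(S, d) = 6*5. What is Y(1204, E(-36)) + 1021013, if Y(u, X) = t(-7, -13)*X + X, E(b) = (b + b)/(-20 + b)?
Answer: 7147370/7 ≈ 1.0211e+6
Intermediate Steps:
t(S, d) = 30
E(b) = 2*b/(-20 + b) (E(b) = (2*b)/(-20 + b) = 2*b/(-20 + b))
Y(u, X) = 31*X (Y(u, X) = 30*X + X = 31*X)
Y(1204, E(-36)) + 1021013 = 31*(2*(-36)/(-20 - 36)) + 1021013 = 31*(2*(-36)/(-56)) + 1021013 = 31*(2*(-36)*(-1/56)) + 1021013 = 31*(9/7) + 1021013 = 279/7 + 1021013 = 7147370/7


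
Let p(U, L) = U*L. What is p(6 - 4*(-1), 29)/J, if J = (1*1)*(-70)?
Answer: -29/7 ≈ -4.1429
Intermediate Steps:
J = -70 (J = 1*(-70) = -70)
p(U, L) = L*U
p(6 - 4*(-1), 29)/J = (29*(6 - 4*(-1)))/(-70) = (29*(6 + 4))*(-1/70) = (29*10)*(-1/70) = 290*(-1/70) = -29/7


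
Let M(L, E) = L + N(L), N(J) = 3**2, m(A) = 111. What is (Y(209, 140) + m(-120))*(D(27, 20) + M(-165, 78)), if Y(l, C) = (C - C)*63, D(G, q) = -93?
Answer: -27639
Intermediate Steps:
N(J) = 9
M(L, E) = 9 + L (M(L, E) = L + 9 = 9 + L)
Y(l, C) = 0 (Y(l, C) = 0*63 = 0)
(Y(209, 140) + m(-120))*(D(27, 20) + M(-165, 78)) = (0 + 111)*(-93 + (9 - 165)) = 111*(-93 - 156) = 111*(-249) = -27639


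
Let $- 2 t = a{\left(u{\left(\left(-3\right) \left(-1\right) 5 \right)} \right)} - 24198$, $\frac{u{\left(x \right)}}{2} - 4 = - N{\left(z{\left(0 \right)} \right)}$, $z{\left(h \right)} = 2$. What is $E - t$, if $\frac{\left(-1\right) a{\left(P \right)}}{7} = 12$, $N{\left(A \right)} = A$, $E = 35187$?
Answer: $23046$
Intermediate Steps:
$u{\left(x \right)} = 4$ ($u{\left(x \right)} = 8 + 2 \left(\left(-1\right) 2\right) = 8 + 2 \left(-2\right) = 8 - 4 = 4$)
$a{\left(P \right)} = -84$ ($a{\left(P \right)} = \left(-7\right) 12 = -84$)
$t = 12141$ ($t = - \frac{-84 - 24198}{2} = \left(- \frac{1}{2}\right) \left(-24282\right) = 12141$)
$E - t = 35187 - 12141 = 23046$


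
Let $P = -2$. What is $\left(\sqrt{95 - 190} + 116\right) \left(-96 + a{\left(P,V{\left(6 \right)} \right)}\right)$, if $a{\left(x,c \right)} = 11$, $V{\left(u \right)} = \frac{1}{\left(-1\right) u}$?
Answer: $-9860 - 85 i \sqrt{95} \approx -9860.0 - 828.48 i$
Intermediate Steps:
$V{\left(u \right)} = - \frac{1}{u}$
$\left(\sqrt{95 - 190} + 116\right) \left(-96 + a{\left(P,V{\left(6 \right)} \right)}\right) = \left(\sqrt{95 - 190} + 116\right) \left(-96 + 11\right) = \left(\sqrt{-95} + 116\right) \left(-85\right) = \left(i \sqrt{95} + 116\right) \left(-85\right) = \left(116 + i \sqrt{95}\right) \left(-85\right) = -9860 - 85 i \sqrt{95}$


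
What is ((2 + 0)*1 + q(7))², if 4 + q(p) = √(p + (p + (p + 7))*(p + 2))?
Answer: 144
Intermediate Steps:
q(p) = -4 + √(p + (2 + p)*(7 + 2*p)) (q(p) = -4 + √(p + (p + (p + 7))*(p + 2)) = -4 + √(p + (p + (7 + p))*(2 + p)) = -4 + √(p + (7 + 2*p)*(2 + p)) = -4 + √(p + (2 + p)*(7 + 2*p)))
((2 + 0)*1 + q(7))² = ((2 + 0)*1 + (-4 + √(14 + 2*7² + 12*7)))² = (2*1 + (-4 + √(14 + 2*49 + 84)))² = (2 + (-4 + √(14 + 98 + 84)))² = (2 + (-4 + √196))² = (2 + (-4 + 14))² = (2 + 10)² = 12² = 144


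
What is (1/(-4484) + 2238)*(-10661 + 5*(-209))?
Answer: -58735972923/2242 ≈ -2.6198e+7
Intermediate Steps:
(1/(-4484) + 2238)*(-10661 + 5*(-209)) = (-1/4484 + 2238)*(-10661 - 1045) = (10035191/4484)*(-11706) = -58735972923/2242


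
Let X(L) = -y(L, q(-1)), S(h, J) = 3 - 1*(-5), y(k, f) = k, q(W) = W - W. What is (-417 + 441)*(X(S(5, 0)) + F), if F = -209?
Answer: -5208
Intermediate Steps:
q(W) = 0
S(h, J) = 8 (S(h, J) = 3 + 5 = 8)
X(L) = -L
(-417 + 441)*(X(S(5, 0)) + F) = (-417 + 441)*(-1*8 - 209) = 24*(-8 - 209) = 24*(-217) = -5208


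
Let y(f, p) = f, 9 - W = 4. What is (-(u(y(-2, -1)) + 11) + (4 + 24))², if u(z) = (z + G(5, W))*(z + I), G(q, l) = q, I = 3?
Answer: 196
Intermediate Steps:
W = 5 (W = 9 - 1*4 = 9 - 4 = 5)
u(z) = (3 + z)*(5 + z) (u(z) = (z + 5)*(z + 3) = (5 + z)*(3 + z) = (3 + z)*(5 + z))
(-(u(y(-2, -1)) + 11) + (4 + 24))² = (-((15 + (-2)² + 8*(-2)) + 11) + (4 + 24))² = (-((15 + 4 - 16) + 11) + 28)² = (-(3 + 11) + 28)² = (-1*14 + 28)² = (-14 + 28)² = 14² = 196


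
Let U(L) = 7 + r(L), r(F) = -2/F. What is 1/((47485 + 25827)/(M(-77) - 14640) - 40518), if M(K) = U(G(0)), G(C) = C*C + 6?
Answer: -10975/444740034 ≈ -2.4677e-5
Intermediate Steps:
G(C) = 6 + C² (G(C) = C² + 6 = 6 + C²)
U(L) = 7 - 2/L
M(K) = 20/3 (M(K) = 7 - 2/(6 + 0²) = 7 - 2/(6 + 0) = 7 - 2/6 = 7 - 2*⅙ = 7 - ⅓ = 20/3)
1/((47485 + 25827)/(M(-77) - 14640) - 40518) = 1/((47485 + 25827)/(20/3 - 14640) - 40518) = 1/(73312/(-43900/3) - 40518) = 1/(73312*(-3/43900) - 40518) = 1/(-54984/10975 - 40518) = 1/(-444740034/10975) = -10975/444740034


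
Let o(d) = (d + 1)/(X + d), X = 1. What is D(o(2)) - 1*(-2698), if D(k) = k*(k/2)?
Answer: 5397/2 ≈ 2698.5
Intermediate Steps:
o(d) = 1 (o(d) = (d + 1)/(1 + d) = (1 + d)/(1 + d) = 1)
D(k) = k²/2 (D(k) = k*(k*(½)) = k*(k/2) = k²/2)
D(o(2)) - 1*(-2698) = (½)*1² - 1*(-2698) = (½)*1 + 2698 = ½ + 2698 = 5397/2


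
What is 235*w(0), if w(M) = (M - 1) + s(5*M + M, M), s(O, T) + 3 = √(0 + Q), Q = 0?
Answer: -940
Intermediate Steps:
s(O, T) = -3 (s(O, T) = -3 + √(0 + 0) = -3 + √0 = -3 + 0 = -3)
w(M) = -4 + M (w(M) = (M - 1) - 3 = (-1 + M) - 3 = -4 + M)
235*w(0) = 235*(-4 + 0) = 235*(-4) = -940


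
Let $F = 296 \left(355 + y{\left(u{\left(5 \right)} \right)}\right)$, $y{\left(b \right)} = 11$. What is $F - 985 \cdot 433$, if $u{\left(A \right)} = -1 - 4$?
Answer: $-318169$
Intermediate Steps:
$u{\left(A \right)} = -5$
$F = 108336$ ($F = 296 \left(355 + 11\right) = 296 \cdot 366 = 108336$)
$F - 985 \cdot 433 = 108336 - 985 \cdot 433 = 108336 - 426505 = -318169$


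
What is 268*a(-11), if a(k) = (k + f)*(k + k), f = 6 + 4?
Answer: 5896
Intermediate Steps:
f = 10
a(k) = 2*k*(10 + k) (a(k) = (k + 10)*(k + k) = (10 + k)*(2*k) = 2*k*(10 + k))
268*a(-11) = 268*(2*(-11)*(10 - 11)) = 268*(2*(-11)*(-1)) = 268*22 = 5896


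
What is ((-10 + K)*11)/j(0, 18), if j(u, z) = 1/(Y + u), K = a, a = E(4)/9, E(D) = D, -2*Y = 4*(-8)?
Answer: -15136/9 ≈ -1681.8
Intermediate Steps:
Y = 16 (Y = -2*(-8) = -½*(-32) = 16)
a = 4/9 ≈ 0.44444
K = 4/9 ≈ 0.44444
j(u, z) = 1/(16 + u)
((-10 + K)*11)/j(0, 18) = ((-10 + 4/9)*11)/(1/(16 + 0)) = (-86/9*11)/(1/16) = -946/(9*1/16) = -946/9*16 = -15136/9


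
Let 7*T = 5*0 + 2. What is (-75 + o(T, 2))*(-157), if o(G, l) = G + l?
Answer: 79913/7 ≈ 11416.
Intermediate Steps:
T = 2/7 (T = (5*0 + 2)/7 = (0 + 2)/7 = (1/7)*2 = 2/7 ≈ 0.28571)
(-75 + o(T, 2))*(-157) = (-75 + (2/7 + 2))*(-157) = (-75 + 16/7)*(-157) = -509/7*(-157) = 79913/7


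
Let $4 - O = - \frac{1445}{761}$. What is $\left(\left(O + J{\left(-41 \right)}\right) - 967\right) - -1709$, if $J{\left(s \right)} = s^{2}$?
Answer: $\frac{1848392}{761} \approx 2428.9$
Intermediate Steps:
$O = \frac{4489}{761}$ ($O = 4 - - \frac{1445}{761} = 4 + \frac{1445}{761} = \frac{4489}{761} \approx 5.8988$)
$\left(\left(O + J{\left(-41 \right)}\right) - 967\right) - -1709 = \left(\left(\frac{4489}{761} + \left(-41\right)^{2}\right) - 967\right) - -1709 = \left(\left(\frac{4489}{761} + 1681\right) - 967\right) + 1709 = \left(\frac{1283730}{761} - 967\right) + 1709 = \frac{547843}{761} + 1709 = \frac{1848392}{761}$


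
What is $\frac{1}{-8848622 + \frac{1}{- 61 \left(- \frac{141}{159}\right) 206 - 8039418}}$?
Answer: $- \frac{425498552}{3765075848195397} \approx -1.1301 \cdot 10^{-7}$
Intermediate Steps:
$\frac{1}{-8848622 + \frac{1}{- 61 \left(- \frac{141}{159}\right) 206 - 8039418}} = \frac{1}{-8848622 + \frac{1}{- 61 \left(\left(-141\right) \frac{1}{159}\right) 206 - 8039418}} = \frac{1}{-8848622 + \frac{1}{\left(-61\right) \left(- \frac{47}{53}\right) 206 - 8039418}} = \frac{1}{-8848622 + \frac{1}{\frac{2867}{53} \cdot 206 - 8039418}} = \frac{1}{-8848622 + \frac{1}{\frac{590602}{53} - 8039418}} = \frac{1}{-8848622 + \frac{1}{- \frac{425498552}{53}}} = \frac{1}{-8848622 - \frac{53}{425498552}} = \frac{1}{- \frac{3765075848195397}{425498552}} = - \frac{425498552}{3765075848195397}$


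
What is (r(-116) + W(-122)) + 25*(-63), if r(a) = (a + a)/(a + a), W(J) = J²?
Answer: 13310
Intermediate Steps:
r(a) = 1 (r(a) = (2*a)/((2*a)) = (2*a)*(1/(2*a)) = 1)
(r(-116) + W(-122)) + 25*(-63) = (1 + (-122)²) + 25*(-63) = (1 + 14884) - 1575 = 14885 - 1575 = 13310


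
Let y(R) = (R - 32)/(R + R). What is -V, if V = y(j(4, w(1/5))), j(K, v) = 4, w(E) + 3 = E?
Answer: 7/2 ≈ 3.5000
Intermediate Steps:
w(E) = -3 + E
y(R) = (-32 + R)/(2*R) (y(R) = (-32 + R)/((2*R)) = (-32 + R)*(1/(2*R)) = (-32 + R)/(2*R))
V = -7/2 (V = (½)*(-32 + 4)/4 = (½)*(¼)*(-28) = -7/2 ≈ -3.5000)
-V = -1*(-7/2) = 7/2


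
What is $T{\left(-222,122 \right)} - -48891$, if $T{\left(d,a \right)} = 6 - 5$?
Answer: $48892$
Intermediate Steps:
$T{\left(d,a \right)} = 1$ ($T{\left(d,a \right)} = 6 - 5 = 1$)
$T{\left(-222,122 \right)} - -48891 = 1 - -48891 = 1 + 48891 = 48892$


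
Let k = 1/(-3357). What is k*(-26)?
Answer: 26/3357 ≈ 0.0077450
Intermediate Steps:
k = -1/3357 ≈ -0.00029788
k*(-26) = -1/3357*(-26) = 26/3357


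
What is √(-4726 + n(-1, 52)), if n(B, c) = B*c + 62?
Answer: 6*I*√131 ≈ 68.673*I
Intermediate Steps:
n(B, c) = 62 + B*c
√(-4726 + n(-1, 52)) = √(-4726 + (62 - 1*52)) = √(-4726 + (62 - 52)) = √(-4726 + 10) = √(-4716) = 6*I*√131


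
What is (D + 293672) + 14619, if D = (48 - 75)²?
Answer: 309020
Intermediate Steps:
D = 729 (D = (-27)² = 729)
(D + 293672) + 14619 = (729 + 293672) + 14619 = 294401 + 14619 = 309020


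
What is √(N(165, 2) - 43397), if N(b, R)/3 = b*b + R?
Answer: 2*√9571 ≈ 195.66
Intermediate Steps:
N(b, R) = 3*R + 3*b² (N(b, R) = 3*(b*b + R) = 3*(b² + R) = 3*(R + b²) = 3*R + 3*b²)
√(N(165, 2) - 43397) = √((3*2 + 3*165²) - 43397) = √((6 + 3*27225) - 43397) = √((6 + 81675) - 43397) = √(81681 - 43397) = √38284 = 2*√9571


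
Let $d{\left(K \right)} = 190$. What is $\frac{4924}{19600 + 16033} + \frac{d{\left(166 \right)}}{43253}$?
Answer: $\frac{219748042}{1541234149} \approx 0.14258$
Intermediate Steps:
$\frac{4924}{19600 + 16033} + \frac{d{\left(166 \right)}}{43253} = \frac{4924}{19600 + 16033} + \frac{190}{43253} = \frac{4924}{35633} + 190 \cdot \frac{1}{43253} = 4924 \cdot \frac{1}{35633} + \frac{190}{43253} = \frac{4924}{35633} + \frac{190}{43253} = \frac{219748042}{1541234149}$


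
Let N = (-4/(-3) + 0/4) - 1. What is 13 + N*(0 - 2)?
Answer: 37/3 ≈ 12.333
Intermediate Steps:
N = 1/3 (N = (-4*(-1/3) + 0*(1/4)) - 1 = (4/3 + 0) - 1 = 4/3 - 1 = 1/3 ≈ 0.33333)
13 + N*(0 - 2) = 13 + (0 - 2)/3 = 13 + (1/3)*(-2) = 13 - 2/3 = 37/3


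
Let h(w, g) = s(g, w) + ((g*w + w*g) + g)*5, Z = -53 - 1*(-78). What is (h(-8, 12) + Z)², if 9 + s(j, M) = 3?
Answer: 776161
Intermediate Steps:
Z = 25 (Z = -53 + 78 = 25)
s(j, M) = -6 (s(j, M) = -9 + 3 = -6)
h(w, g) = -6 + 5*g + 10*g*w (h(w, g) = -6 + ((g*w + w*g) + g)*5 = -6 + ((g*w + g*w) + g)*5 = -6 + (2*g*w + g)*5 = -6 + (g + 2*g*w)*5 = -6 + (5*g + 10*g*w) = -6 + 5*g + 10*g*w)
(h(-8, 12) + Z)² = ((-6 + 5*12 + 10*12*(-8)) + 25)² = ((-6 + 60 - 960) + 25)² = (-906 + 25)² = (-881)² = 776161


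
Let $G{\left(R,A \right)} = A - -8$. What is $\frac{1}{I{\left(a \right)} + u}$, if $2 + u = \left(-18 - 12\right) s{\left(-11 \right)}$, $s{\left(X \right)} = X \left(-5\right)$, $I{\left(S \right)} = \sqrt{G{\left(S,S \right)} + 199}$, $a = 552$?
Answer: $- \frac{1652}{2728345} - \frac{\sqrt{759}}{2728345} \approx -0.00061559$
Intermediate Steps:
$G{\left(R,A \right)} = 8 + A$ ($G{\left(R,A \right)} = A + 8 = 8 + A$)
$I{\left(S \right)} = \sqrt{207 + S}$ ($I{\left(S \right)} = \sqrt{\left(8 + S\right) + 199} = \sqrt{207 + S}$)
$s{\left(X \right)} = - 5 X$
$u = -1652$ ($u = -2 + \left(-18 - 12\right) \left(\left(-5\right) \left(-11\right)\right) = -2 + \left(-18 - 12\right) 55 = -2 - 1650 = -1652$)
$\frac{1}{I{\left(a \right)} + u} = \frac{1}{\sqrt{207 + 552} - 1652} = \frac{1}{\sqrt{759} - 1652} = \frac{1}{-1652 + \sqrt{759}}$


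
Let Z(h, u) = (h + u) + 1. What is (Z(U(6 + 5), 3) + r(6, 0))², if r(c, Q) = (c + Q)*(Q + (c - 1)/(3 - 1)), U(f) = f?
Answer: 900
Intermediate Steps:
Z(h, u) = 1 + h + u
r(c, Q) = (Q + c)*(-½ + Q + c/2) (r(c, Q) = (Q + c)*(Q + (-1 + c)/2) = (Q + c)*(Q + (-1 + c)*(½)) = (Q + c)*(Q + (-½ + c/2)) = (Q + c)*(-½ + Q + c/2))
(Z(U(6 + 5), 3) + r(6, 0))² = ((1 + (6 + 5) + 3) + (0² + (½)*6² - ½*0 - ½*6 + (3/2)*0*6))² = ((1 + 11 + 3) + (0 + (½)*36 + 0 - 3 + 0))² = (15 + (0 + 18 + 0 - 3 + 0))² = (15 + 15)² = 30² = 900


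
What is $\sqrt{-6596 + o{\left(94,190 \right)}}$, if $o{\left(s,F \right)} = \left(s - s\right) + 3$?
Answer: $i \sqrt{6593} \approx 81.197 i$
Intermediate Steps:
$o{\left(s,F \right)} = 3$ ($o{\left(s,F \right)} = 0 + 3 = 3$)
$\sqrt{-6596 + o{\left(94,190 \right)}} = \sqrt{-6596 + 3} = \sqrt{-6593} = i \sqrt{6593}$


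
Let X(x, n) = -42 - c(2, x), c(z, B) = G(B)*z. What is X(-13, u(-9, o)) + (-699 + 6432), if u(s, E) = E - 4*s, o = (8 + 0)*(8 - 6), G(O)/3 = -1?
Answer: 5697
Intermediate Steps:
G(O) = -3 (G(O) = 3*(-1) = -3)
c(z, B) = -3*z
o = 16 (o = 8*2 = 16)
X(x, n) = -36 (X(x, n) = -42 - (-3)*2 = -42 - 1*(-6) = -42 + 6 = -36)
X(-13, u(-9, o)) + (-699 + 6432) = -36 + (-699 + 6432) = -36 + 5733 = 5697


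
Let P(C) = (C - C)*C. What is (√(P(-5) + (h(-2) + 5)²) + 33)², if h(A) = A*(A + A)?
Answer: 2116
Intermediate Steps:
h(A) = 2*A² (h(A) = A*(2*A) = 2*A²)
P(C) = 0 (P(C) = 0*C = 0)
(√(P(-5) + (h(-2) + 5)²) + 33)² = (√(0 + (2*(-2)² + 5)²) + 33)² = (√(0 + (2*4 + 5)²) + 33)² = (√(0 + (8 + 5)²) + 33)² = (√(0 + 13²) + 33)² = (√(0 + 169) + 33)² = (√169 + 33)² = (13 + 33)² = 46² = 2116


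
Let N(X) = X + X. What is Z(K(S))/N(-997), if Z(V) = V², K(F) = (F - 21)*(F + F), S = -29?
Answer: -4205000/997 ≈ -4217.7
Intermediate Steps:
K(F) = 2*F*(-21 + F) (K(F) = (-21 + F)*(2*F) = 2*F*(-21 + F))
N(X) = 2*X
Z(K(S))/N(-997) = (2*(-29)*(-21 - 29))²/((2*(-997))) = (2*(-29)*(-50))²/(-1994) = 2900²*(-1/1994) = 8410000*(-1/1994) = -4205000/997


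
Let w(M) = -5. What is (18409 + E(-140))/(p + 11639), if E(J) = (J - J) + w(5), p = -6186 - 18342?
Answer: -18404/12889 ≈ -1.4279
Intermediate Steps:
p = -24528
E(J) = -5 (E(J) = (J - J) - 5 = 0 - 5 = -5)
(18409 + E(-140))/(p + 11639) = (18409 - 5)/(-24528 + 11639) = 18404/(-12889) = 18404*(-1/12889) = -18404/12889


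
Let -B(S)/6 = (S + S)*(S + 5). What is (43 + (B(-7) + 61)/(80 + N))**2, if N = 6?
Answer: 12895281/7396 ≈ 1743.5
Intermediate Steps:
B(S) = -12*S*(5 + S) (B(S) = -6*(S + S)*(S + 5) = -6*2*S*(5 + S) = -12*S*(5 + S))
(43 + (B(-7) + 61)/(80 + N))**2 = (43 + (-12*(-7)*(5 - 7) + 61)/(80 + 6))**2 = (43 + (-12*(-7)*(-2) + 61)/86)**2 = (43 + (-168 + 61)*(1/86))**2 = (43 - 107*1/86)**2 = (43 - 107/86)**2 = (3591/86)**2 = 12895281/7396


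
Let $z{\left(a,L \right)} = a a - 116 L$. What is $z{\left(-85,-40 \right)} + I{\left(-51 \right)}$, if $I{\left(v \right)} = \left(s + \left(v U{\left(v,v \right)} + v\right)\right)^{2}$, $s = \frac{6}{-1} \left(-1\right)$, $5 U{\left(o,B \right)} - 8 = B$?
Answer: $\frac{4169649}{25} \approx 1.6679 \cdot 10^{5}$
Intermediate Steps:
$U{\left(o,B \right)} = \frac{8}{5} + \frac{B}{5}$
$s = 6$ ($s = 6 \left(-1\right) \left(-1\right) = \left(-6\right) \left(-1\right) = 6$)
$I{\left(v \right)} = \left(6 + v + v \left(\frac{8}{5} + \frac{v}{5}\right)\right)^{2}$ ($I{\left(v \right)} = \left(6 + \left(v \left(\frac{8}{5} + \frac{v}{5}\right) + v\right)\right)^{2} = \left(6 + \left(v + v \left(\frac{8}{5} + \frac{v}{5}\right)\right)\right)^{2} = \left(6 + v + v \left(\frac{8}{5} + \frac{v}{5}\right)\right)^{2}$)
$z{\left(a,L \right)} = a^{2} - 116 L$
$z{\left(-85,-40 \right)} + I{\left(-51 \right)} = \left(\left(-85\right)^{2} - -4640\right) + \frac{\left(30 + \left(-51\right)^{2} + 13 \left(-51\right)\right)^{2}}{25} = \left(7225 + 4640\right) + \frac{\left(30 + 2601 - 663\right)^{2}}{25} = 11865 + \frac{1968^{2}}{25} = 11865 + \frac{1}{25} \cdot 3873024 = 11865 + \frac{3873024}{25} = \frac{4169649}{25}$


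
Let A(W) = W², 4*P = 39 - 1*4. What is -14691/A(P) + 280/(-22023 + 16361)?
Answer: -665615036/3467975 ≈ -191.93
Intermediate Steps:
P = 35/4 (P = (39 - 1*4)/4 = (39 - 4)/4 = (¼)*35 = 35/4 ≈ 8.7500)
-14691/A(P) + 280/(-22023 + 16361) = -14691/((35/4)²) + 280/(-22023 + 16361) = -14691/1225/16 + 280/(-5662) = -14691*16/1225 + 280*(-1/5662) = -235056/1225 - 140/2831 = -665615036/3467975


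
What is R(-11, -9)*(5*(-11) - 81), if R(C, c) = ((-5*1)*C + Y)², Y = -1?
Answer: -396576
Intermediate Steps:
R(C, c) = (-1 - 5*C)² (R(C, c) = ((-5*1)*C - 1)² = (-5*C - 1)² = (-1 - 5*C)²)
R(-11, -9)*(5*(-11) - 81) = (1 + 5*(-11))²*(5*(-11) - 81) = (1 - 55)²*(-55 - 81) = (-54)²*(-136) = 2916*(-136) = -396576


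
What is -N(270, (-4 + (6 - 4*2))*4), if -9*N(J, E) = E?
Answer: -8/3 ≈ -2.6667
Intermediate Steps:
N(J, E) = -E/9
-N(270, (-4 + (6 - 4*2))*4) = -(-1)*(-4 + (6 - 4*2))*4/9 = -(-1)*(-4 + (6 - 8))*4/9 = -(-1)*(-4 - 2)*4/9 = -(-1)*(-6*4)/9 = -(-1)*(-24)/9 = -1*8/3 = -8/3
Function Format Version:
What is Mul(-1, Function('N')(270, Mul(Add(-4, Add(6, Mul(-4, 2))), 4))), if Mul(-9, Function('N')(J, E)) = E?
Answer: Rational(-8, 3) ≈ -2.6667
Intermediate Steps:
Function('N')(J, E) = Mul(Rational(-1, 9), E)
Mul(-1, Function('N')(270, Mul(Add(-4, Add(6, Mul(-4, 2))), 4))) = Mul(-1, Mul(Rational(-1, 9), Mul(Add(-4, Add(6, Mul(-4, 2))), 4))) = Mul(-1, Mul(Rational(-1, 9), Mul(Add(-4, Add(6, -8)), 4))) = Mul(-1, Mul(Rational(-1, 9), Mul(Add(-4, -2), 4))) = Mul(-1, Mul(Rational(-1, 9), Mul(-6, 4))) = Mul(-1, Mul(Rational(-1, 9), -24)) = Mul(-1, Rational(8, 3)) = Rational(-8, 3)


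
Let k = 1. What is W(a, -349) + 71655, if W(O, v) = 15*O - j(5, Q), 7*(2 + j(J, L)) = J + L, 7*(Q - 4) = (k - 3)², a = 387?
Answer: 3795571/49 ≈ 77461.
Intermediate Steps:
Q = 32/7 (Q = 4 + (1 - 3)²/7 = 4 + (⅐)*(-2)² = 4 + (⅐)*4 = 4 + 4/7 = 32/7 ≈ 4.5714)
j(J, L) = -2 + J/7 + L/7 (j(J, L) = -2 + (J + L)/7 = -2 + (J/7 + L/7) = -2 + J/7 + L/7)
W(O, v) = 31/49 + 15*O (W(O, v) = 15*O - (-2 + (⅐)*5 + (⅐)*(32/7)) = 15*O - (-2 + 5/7 + 32/49) = 15*O - 1*(-31/49) = 15*O + 31/49 = 31/49 + 15*O)
W(a, -349) + 71655 = (31/49 + 15*387) + 71655 = (31/49 + 5805) + 71655 = 284476/49 + 71655 = 3795571/49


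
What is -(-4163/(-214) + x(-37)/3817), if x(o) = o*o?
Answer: -16183137/816838 ≈ -19.812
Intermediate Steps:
x(o) = o²
-(-4163/(-214) + x(-37)/3817) = -(-4163/(-214) + (-37)²/3817) = -(-4163*(-1/214) + 1369*(1/3817)) = -(4163/214 + 1369/3817) = -1*16183137/816838 = -16183137/816838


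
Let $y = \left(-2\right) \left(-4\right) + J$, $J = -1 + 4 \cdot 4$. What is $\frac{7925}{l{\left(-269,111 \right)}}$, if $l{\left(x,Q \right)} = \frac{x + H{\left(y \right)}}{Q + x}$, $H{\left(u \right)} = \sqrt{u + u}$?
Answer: $\frac{67365670}{14463} + \frac{250430 \sqrt{46}}{14463} \approx 4775.2$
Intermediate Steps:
$J = 15$ ($J = -1 + 16 = 15$)
$y = 23$ ($y = \left(-2\right) \left(-4\right) + 15 = 8 + 15 = 23$)
$H{\left(u \right)} = \sqrt{2} \sqrt{u}$ ($H{\left(u \right)} = \sqrt{2 u} = \sqrt{2} \sqrt{u}$)
$l{\left(x,Q \right)} = \frac{x + \sqrt{46}}{Q + x}$ ($l{\left(x,Q \right)} = \frac{x + \sqrt{2} \sqrt{23}}{Q + x} = \frac{x + \sqrt{46}}{Q + x}$)
$\frac{7925}{l{\left(-269,111 \right)}} = \frac{7925}{\frac{1}{111 - 269} \left(-269 + \sqrt{46}\right)} = \frac{7925}{\frac{1}{-158} \left(-269 + \sqrt{46}\right)} = \frac{7925}{\left(- \frac{1}{158}\right) \left(-269 + \sqrt{46}\right)} = \frac{7925}{\frac{269}{158} - \frac{\sqrt{46}}{158}}$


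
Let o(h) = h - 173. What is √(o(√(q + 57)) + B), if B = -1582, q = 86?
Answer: √(-1755 + √143) ≈ 41.75*I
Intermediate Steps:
o(h) = -173 + h
√(o(√(q + 57)) + B) = √((-173 + √(86 + 57)) - 1582) = √((-173 + √143) - 1582) = √(-1755 + √143)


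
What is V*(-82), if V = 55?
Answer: -4510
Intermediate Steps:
V*(-82) = 55*(-82) = -4510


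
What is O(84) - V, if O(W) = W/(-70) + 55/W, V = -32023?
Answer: 13449431/420 ≈ 32022.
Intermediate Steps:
O(W) = 55/W - W/70 (O(W) = W*(-1/70) + 55/W = -W/70 + 55/W = 55/W - W/70)
O(84) - V = (55/84 - 1/70*84) - 1*(-32023) = (55*(1/84) - 6/5) + 32023 = (55/84 - 6/5) + 32023 = -229/420 + 32023 = 13449431/420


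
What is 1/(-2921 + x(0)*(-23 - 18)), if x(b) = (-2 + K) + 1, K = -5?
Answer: -1/2675 ≈ -0.00037383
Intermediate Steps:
x(b) = -6 (x(b) = (-2 - 5) + 1 = -7 + 1 = -6)
1/(-2921 + x(0)*(-23 - 18)) = 1/(-2921 - 6*(-23 - 18)) = 1/(-2921 - 6*(-41)) = 1/(-2921 + 246) = 1/(-2675) = -1/2675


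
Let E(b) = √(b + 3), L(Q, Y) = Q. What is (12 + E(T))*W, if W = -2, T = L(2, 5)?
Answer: -24 - 2*√5 ≈ -28.472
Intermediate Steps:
T = 2
E(b) = √(3 + b)
(12 + E(T))*W = (12 + √(3 + 2))*(-2) = (12 + √5)*(-2) = -24 - 2*√5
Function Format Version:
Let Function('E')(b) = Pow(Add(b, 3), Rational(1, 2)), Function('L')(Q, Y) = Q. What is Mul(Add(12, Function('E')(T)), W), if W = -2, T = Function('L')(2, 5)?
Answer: Add(-24, Mul(-2, Pow(5, Rational(1, 2)))) ≈ -28.472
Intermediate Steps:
T = 2
Function('E')(b) = Pow(Add(3, b), Rational(1, 2))
Mul(Add(12, Function('E')(T)), W) = Mul(Add(12, Pow(Add(3, 2), Rational(1, 2))), -2) = Mul(Add(12, Pow(5, Rational(1, 2))), -2) = Add(-24, Mul(-2, Pow(5, Rational(1, 2))))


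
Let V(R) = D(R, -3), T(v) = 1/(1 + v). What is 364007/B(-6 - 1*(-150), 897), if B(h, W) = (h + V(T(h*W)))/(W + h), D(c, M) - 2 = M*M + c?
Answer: 16315391803501/6673732 ≈ 2.4447e+6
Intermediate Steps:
D(c, M) = 2 + c + M**2 (D(c, M) = 2 + (M*M + c) = 2 + (M**2 + c) = 2 + (c + M**2) = 2 + c + M**2)
V(R) = 11 + R (V(R) = 2 + R + (-3)**2 = 2 + R + 9 = 11 + R)
B(h, W) = (11 + h + 1/(1 + W*h))/(W + h) (B(h, W) = (h + (11 + 1/(1 + h*W)))/(W + h) = (h + (11 + 1/(1 + W*h)))/(W + h) = (11 + h + 1/(1 + W*h))/(W + h))
364007/B(-6 - 1*(-150), 897) = 364007/(((12 + (-6 - 1*(-150))*(1 + 897*(-6 - 1*(-150))) + 11*897*(-6 - 1*(-150)))/((1 + 897*(-6 - 1*(-150)))*(897 + (-6 - 1*(-150)))))) = 364007/(((12 + (-6 + 150)*(1 + 897*(-6 + 150)) + 11*897*(-6 + 150))/((1 + 897*(-6 + 150))*(897 + (-6 + 150))))) = 364007/(((12 + 144*(1 + 897*144) + 11*897*144)/((1 + 897*144)*(897 + 144)))) = 364007/(((12 + 144*(1 + 129168) + 1420848)/((1 + 129168)*1041))) = 364007/(((1/1041)*(12 + 144*129169 + 1420848)/129169)) = 364007/(((1/129169)*(1/1041)*(12 + 18600336 + 1420848))) = 364007/(((1/129169)*(1/1041)*20021196)) = 364007/(6673732/44821643) = 364007*(44821643/6673732) = 16315391803501/6673732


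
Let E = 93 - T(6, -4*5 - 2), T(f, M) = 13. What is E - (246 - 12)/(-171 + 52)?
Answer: 9754/119 ≈ 81.966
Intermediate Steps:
E = 80 (E = 93 - 1*13 = 93 - 13 = 80)
E - (246 - 12)/(-171 + 52) = 80 - (246 - 12)/(-171 + 52) = 80 - 234/(-119) = 80 - 234*(-1)/119 = 80 - 1*(-234/119) = 80 + 234/119 = 9754/119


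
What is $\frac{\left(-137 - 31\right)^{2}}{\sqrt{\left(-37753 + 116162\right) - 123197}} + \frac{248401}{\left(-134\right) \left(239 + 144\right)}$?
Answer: $- \frac{248401}{51322} - \frac{14112 i \sqrt{11197}}{11197} \approx -4.84 - 133.36 i$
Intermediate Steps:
$\frac{\left(-137 - 31\right)^{2}}{\sqrt{\left(-37753 + 116162\right) - 123197}} + \frac{248401}{\left(-134\right) \left(239 + 144\right)} = \frac{\left(-168\right)^{2}}{\sqrt{78409 - 123197}} + \frac{248401}{\left(-134\right) 383} = \frac{28224}{\sqrt{-44788}} + \frac{248401}{-51322} = \frac{28224}{2 i \sqrt{11197}} + 248401 \left(- \frac{1}{51322}\right) = 28224 \left(- \frac{i \sqrt{11197}}{22394}\right) - \frac{248401}{51322} = - \frac{14112 i \sqrt{11197}}{11197} - \frac{248401}{51322} = - \frac{248401}{51322} - \frac{14112 i \sqrt{11197}}{11197}$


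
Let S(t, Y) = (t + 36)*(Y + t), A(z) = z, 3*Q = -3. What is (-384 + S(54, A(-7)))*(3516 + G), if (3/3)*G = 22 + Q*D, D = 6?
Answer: 13584072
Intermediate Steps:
Q = -1 (Q = (⅓)*(-3) = -1)
S(t, Y) = (36 + t)*(Y + t)
G = 16 (G = 22 - 1*6 = 22 - 6 = 16)
(-384 + S(54, A(-7)))*(3516 + G) = (-384 + (54² + 36*(-7) + 36*54 - 7*54))*(3516 + 16) = (-384 + (2916 - 252 + 1944 - 378))*3532 = (-384 + 4230)*3532 = 3846*3532 = 13584072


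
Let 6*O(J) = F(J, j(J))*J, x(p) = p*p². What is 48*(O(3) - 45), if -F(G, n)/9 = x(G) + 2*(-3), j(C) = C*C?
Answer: -6696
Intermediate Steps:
x(p) = p³
j(C) = C²
F(G, n) = 54 - 9*G³ (F(G, n) = -9*(G³ + 2*(-3)) = -9*(G³ - 6) = -9*(-6 + G³) = 54 - 9*G³)
O(J) = J*(54 - 9*J³)/6 (O(J) = ((54 - 9*J³)*J)/6 = (J*(54 - 9*J³))/6 = J*(54 - 9*J³)/6)
48*(O(3) - 45) = 48*((3/2)*3*(6 - 1*3³) - 45) = 48*((3/2)*3*(6 - 1*27) - 45) = 48*((3/2)*3*(6 - 27) - 45) = 48*((3/2)*3*(-21) - 45) = 48*(-189/2 - 45) = 48*(-279/2) = -6696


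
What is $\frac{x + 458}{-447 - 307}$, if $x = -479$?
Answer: $\frac{21}{754} \approx 0.027851$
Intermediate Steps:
$\frac{x + 458}{-447 - 307} = \frac{-479 + 458}{-447 - 307} = - \frac{21}{-754} = \left(-21\right) \left(- \frac{1}{754}\right) = \frac{21}{754}$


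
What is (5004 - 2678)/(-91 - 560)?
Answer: -2326/651 ≈ -3.5730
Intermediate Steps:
(5004 - 2678)/(-91 - 560) = 2326/(-651) = 2326*(-1/651) = -2326/651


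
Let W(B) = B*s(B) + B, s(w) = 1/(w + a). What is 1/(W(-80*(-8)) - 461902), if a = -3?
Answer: -637/293823254 ≈ -2.1680e-6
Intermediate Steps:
s(w) = 1/(-3 + w) (s(w) = 1/(w - 3) = 1/(-3 + w))
W(B) = B + B/(-3 + B) (W(B) = B/(-3 + B) + B = B + B/(-3 + B))
1/(W(-80*(-8)) - 461902) = 1/((-80*(-8))*(-2 - 80*(-8))/(-3 - 80*(-8)) - 461902) = 1/(640*(-2 + 640)/(-3 + 640) - 461902) = 1/(640*638/637 - 461902) = 1/(640*(1/637)*638 - 461902) = 1/(408320/637 - 461902) = 1/(-293823254/637) = -637/293823254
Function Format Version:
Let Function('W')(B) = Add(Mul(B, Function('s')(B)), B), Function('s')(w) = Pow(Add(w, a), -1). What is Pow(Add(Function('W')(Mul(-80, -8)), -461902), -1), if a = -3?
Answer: Rational(-637, 293823254) ≈ -2.1680e-6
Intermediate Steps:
Function('s')(w) = Pow(Add(-3, w), -1) (Function('s')(w) = Pow(Add(w, -3), -1) = Pow(Add(-3, w), -1))
Function('W')(B) = Add(B, Mul(B, Pow(Add(-3, B), -1))) (Function('W')(B) = Add(Mul(B, Pow(Add(-3, B), -1)), B) = Add(B, Mul(B, Pow(Add(-3, B), -1))))
Pow(Add(Function('W')(Mul(-80, -8)), -461902), -1) = Pow(Add(Mul(Mul(-80, -8), Pow(Add(-3, Mul(-80, -8)), -1), Add(-2, Mul(-80, -8))), -461902), -1) = Pow(Add(Mul(640, Pow(Add(-3, 640), -1), Add(-2, 640)), -461902), -1) = Pow(Add(Mul(640, Pow(637, -1), 638), -461902), -1) = Pow(Add(Mul(640, Rational(1, 637), 638), -461902), -1) = Pow(Add(Rational(408320, 637), -461902), -1) = Pow(Rational(-293823254, 637), -1) = Rational(-637, 293823254)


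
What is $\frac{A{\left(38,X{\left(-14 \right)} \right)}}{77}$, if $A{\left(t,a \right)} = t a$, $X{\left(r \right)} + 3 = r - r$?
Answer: $- \frac{114}{77} \approx -1.4805$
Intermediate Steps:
$X{\left(r \right)} = -3$ ($X{\left(r \right)} = -3 + \left(r - r\right) = -3 + 0 = -3$)
$A{\left(t,a \right)} = a t$
$\frac{A{\left(38,X{\left(-14 \right)} \right)}}{77} = \frac{\left(-3\right) 38}{77} = \left(-114\right) \frac{1}{77} = - \frac{114}{77}$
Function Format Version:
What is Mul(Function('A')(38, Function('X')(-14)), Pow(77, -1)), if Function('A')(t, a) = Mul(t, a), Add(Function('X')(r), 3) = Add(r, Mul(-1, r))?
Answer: Rational(-114, 77) ≈ -1.4805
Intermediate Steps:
Function('X')(r) = -3 (Function('X')(r) = Add(-3, Add(r, Mul(-1, r))) = Add(-3, 0) = -3)
Function('A')(t, a) = Mul(a, t)
Mul(Function('A')(38, Function('X')(-14)), Pow(77, -1)) = Mul(Mul(-3, 38), Pow(77, -1)) = Mul(-114, Rational(1, 77)) = Rational(-114, 77)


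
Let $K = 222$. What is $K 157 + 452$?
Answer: $35306$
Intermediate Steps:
$K 157 + 452 = 222 \cdot 157 + 452 = 34854 + 452 = 35306$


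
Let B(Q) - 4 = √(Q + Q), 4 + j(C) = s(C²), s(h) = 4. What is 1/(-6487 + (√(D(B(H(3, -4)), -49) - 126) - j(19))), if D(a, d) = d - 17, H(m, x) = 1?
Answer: -6487/42081361 - 8*I*√3/42081361 ≈ -0.00015415 - 3.2928e-7*I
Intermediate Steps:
j(C) = 0 (j(C) = -4 + 4 = 0)
B(Q) = 4 + √2*√Q (B(Q) = 4 + √(Q + Q) = 4 + √(2*Q) = 4 + √2*√Q)
D(a, d) = -17 + d
1/(-6487 + (√(D(B(H(3, -4)), -49) - 126) - j(19))) = 1/(-6487 + (√((-17 - 49) - 126) - 1*0)) = 1/(-6487 + (√(-66 - 126) + 0)) = 1/(-6487 + (√(-192) + 0)) = 1/(-6487 + (8*I*√3 + 0)) = 1/(-6487 + 8*I*√3)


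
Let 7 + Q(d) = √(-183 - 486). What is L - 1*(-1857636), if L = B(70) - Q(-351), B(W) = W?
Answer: 1857713 - I*√669 ≈ 1.8577e+6 - 25.865*I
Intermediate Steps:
Q(d) = -7 + I*√669 (Q(d) = -7 + √(-183 - 486) = -7 + √(-669) = -7 + I*√669)
L = 77 - I*√669 (L = 70 - (-7 + I*√669) = 70 + (7 - I*√669) = 77 - I*√669 ≈ 77.0 - 25.865*I)
L - 1*(-1857636) = (77 - I*√669) - 1*(-1857636) = (77 - I*√669) + 1857636 = 1857713 - I*√669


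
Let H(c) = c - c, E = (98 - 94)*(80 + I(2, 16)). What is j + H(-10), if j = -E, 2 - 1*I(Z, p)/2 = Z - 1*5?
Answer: -360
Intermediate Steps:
I(Z, p) = 14 - 2*Z (I(Z, p) = 4 - 2*(Z - 1*5) = 4 - 2*(Z - 5) = 4 - 2*(-5 + Z) = 4 + (10 - 2*Z) = 14 - 2*Z)
E = 360 (E = (98 - 94)*(80 + (14 - 2*2)) = 4*(80 + (14 - 4)) = 4*(80 + 10) = 4*90 = 360)
H(c) = 0
j = -360 (j = -1*360 = -360)
j + H(-10) = -360 + 0 = -360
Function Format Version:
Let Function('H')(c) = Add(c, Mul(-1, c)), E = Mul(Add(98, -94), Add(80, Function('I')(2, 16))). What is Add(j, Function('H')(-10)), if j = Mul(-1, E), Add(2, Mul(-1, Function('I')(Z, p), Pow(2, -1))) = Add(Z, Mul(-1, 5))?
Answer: -360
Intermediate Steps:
Function('I')(Z, p) = Add(14, Mul(-2, Z)) (Function('I')(Z, p) = Add(4, Mul(-2, Add(Z, Mul(-1, 5)))) = Add(4, Mul(-2, Add(Z, -5))) = Add(4, Mul(-2, Add(-5, Z))) = Add(4, Add(10, Mul(-2, Z))) = Add(14, Mul(-2, Z)))
E = 360 (E = Mul(Add(98, -94), Add(80, Add(14, Mul(-2, 2)))) = Mul(4, Add(80, Add(14, -4))) = Mul(4, Add(80, 10)) = Mul(4, 90) = 360)
Function('H')(c) = 0
j = -360 (j = Mul(-1, 360) = -360)
Add(j, Function('H')(-10)) = Add(-360, 0) = -360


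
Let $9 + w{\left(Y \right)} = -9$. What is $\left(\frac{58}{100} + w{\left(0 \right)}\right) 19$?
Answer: $- \frac{16549}{50} \approx -330.98$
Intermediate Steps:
$w{\left(Y \right)} = -18$ ($w{\left(Y \right)} = -9 - 9 = -18$)
$\left(\frac{58}{100} + w{\left(0 \right)}\right) 19 = \left(\frac{58}{100} - 18\right) 19 = \left(58 \cdot \frac{1}{100} - 18\right) 19 = \left(\frac{29}{50} - 18\right) 19 = \left(- \frac{871}{50}\right) 19 = - \frac{16549}{50}$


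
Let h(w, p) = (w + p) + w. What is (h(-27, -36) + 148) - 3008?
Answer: -2950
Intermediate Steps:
h(w, p) = p + 2*w (h(w, p) = (p + w) + w = p + 2*w)
(h(-27, -36) + 148) - 3008 = ((-36 + 2*(-27)) + 148) - 3008 = ((-36 - 54) + 148) - 3008 = (-90 + 148) - 3008 = 58 - 3008 = -2950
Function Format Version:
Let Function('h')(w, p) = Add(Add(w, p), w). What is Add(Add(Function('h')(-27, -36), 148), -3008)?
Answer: -2950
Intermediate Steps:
Function('h')(w, p) = Add(p, Mul(2, w)) (Function('h')(w, p) = Add(Add(p, w), w) = Add(p, Mul(2, w)))
Add(Add(Function('h')(-27, -36), 148), -3008) = Add(Add(Add(-36, Mul(2, -27)), 148), -3008) = Add(Add(Add(-36, -54), 148), -3008) = Add(Add(-90, 148), -3008) = Add(58, -3008) = -2950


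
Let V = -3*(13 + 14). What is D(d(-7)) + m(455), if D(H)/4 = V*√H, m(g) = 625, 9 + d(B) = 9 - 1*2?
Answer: 625 - 324*I*√2 ≈ 625.0 - 458.21*I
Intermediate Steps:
d(B) = -2 (d(B) = -9 + (9 - 1*2) = -9 + (9 - 2) = -9 + 7 = -2)
V = -81 (V = -3*27 = -81)
D(H) = -324*√H (D(H) = 4*(-81*√H) = -324*√H)
D(d(-7)) + m(455) = -324*I*√2 + 625 = 625 - 324*I*√2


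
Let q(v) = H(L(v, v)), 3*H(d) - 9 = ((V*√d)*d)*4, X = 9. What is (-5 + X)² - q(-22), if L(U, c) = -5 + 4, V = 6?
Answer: 13 + 8*I ≈ 13.0 + 8.0*I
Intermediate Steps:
L(U, c) = -1
H(d) = 3 + 8*d^(3/2) (H(d) = 3 + (((6*√d)*d)*4)/3 = 3 + ((6*d^(3/2))*4)/3 = 3 + (24*d^(3/2))/3 = 3 + 8*d^(3/2))
q(v) = 3 - 8*I (q(v) = 3 + 8*(-1)^(3/2) = 3 + 8*(-I) = 3 - 8*I)
(-5 + X)² - q(-22) = (-5 + 9)² - (3 - 8*I) = 4² + (-3 + 8*I) = 16 + (-3 + 8*I) = 13 + 8*I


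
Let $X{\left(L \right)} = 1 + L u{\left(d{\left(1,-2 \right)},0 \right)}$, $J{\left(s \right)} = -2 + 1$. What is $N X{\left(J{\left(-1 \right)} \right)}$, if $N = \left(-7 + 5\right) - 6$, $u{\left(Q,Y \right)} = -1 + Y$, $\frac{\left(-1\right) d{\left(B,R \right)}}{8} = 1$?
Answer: $-16$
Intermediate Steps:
$d{\left(B,R \right)} = -8$ ($d{\left(B,R \right)} = \left(-8\right) 1 = -8$)
$J{\left(s \right)} = -1$
$N = -8$ ($N = -2 - 6 = -8$)
$X{\left(L \right)} = 1 - L$ ($X{\left(L \right)} = 1 + L \left(-1 + 0\right) = 1 + L \left(-1\right) = 1 - L$)
$N X{\left(J{\left(-1 \right)} \right)} = - 8 \left(1 - -1\right) = - 8 \left(1 + 1\right) = \left(-8\right) 2 = -16$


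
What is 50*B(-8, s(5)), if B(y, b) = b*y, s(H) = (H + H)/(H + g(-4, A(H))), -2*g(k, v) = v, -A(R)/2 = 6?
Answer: -4000/11 ≈ -363.64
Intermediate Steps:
A(R) = -12 (A(R) = -2*6 = -12)
g(k, v) = -v/2
s(H) = 2*H/(6 + H) (s(H) = (H + H)/(H - ½*(-12)) = (2*H)/(H + 6) = (2*H)/(6 + H) = 2*H/(6 + H))
50*B(-8, s(5)) = 50*((2*5/(6 + 5))*(-8)) = 50*((2*5/11)*(-8)) = 50*((2*5*(1/11))*(-8)) = 50*((10/11)*(-8)) = 50*(-80/11) = -4000/11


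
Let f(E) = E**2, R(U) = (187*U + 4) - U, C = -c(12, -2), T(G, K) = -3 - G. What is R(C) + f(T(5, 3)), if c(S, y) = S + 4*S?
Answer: -11092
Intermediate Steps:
c(S, y) = 5*S
C = -60 (C = -5*12 = -1*60 = -60)
R(U) = 4 + 186*U (R(U) = (4 + 187*U) - U = 4 + 186*U)
R(C) + f(T(5, 3)) = (4 + 186*(-60)) + (-3 - 1*5)**2 = (4 - 11160) + (-3 - 5)**2 = -11156 + (-8)**2 = -11156 + 64 = -11092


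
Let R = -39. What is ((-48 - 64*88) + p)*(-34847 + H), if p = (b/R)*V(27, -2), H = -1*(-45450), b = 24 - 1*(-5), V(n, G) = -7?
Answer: -2346624151/39 ≈ -6.0170e+7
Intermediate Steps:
b = 29 (b = 24 + 5 = 29)
H = 45450
p = 203/39 (p = (29/(-39))*(-7) = (29*(-1/39))*(-7) = -29/39*(-7) = 203/39 ≈ 5.2051)
((-48 - 64*88) + p)*(-34847 + H) = ((-48 - 64*88) + 203/39)*(-34847 + 45450) = ((-48 - 5632) + 203/39)*10603 = (-5680 + 203/39)*10603 = -221317/39*10603 = -2346624151/39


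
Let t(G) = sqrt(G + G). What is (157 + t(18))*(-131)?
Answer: -21353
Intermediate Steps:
t(G) = sqrt(2)*sqrt(G) (t(G) = sqrt(2*G) = sqrt(2)*sqrt(G))
(157 + t(18))*(-131) = (157 + sqrt(2)*sqrt(18))*(-131) = (157 + sqrt(2)*(3*sqrt(2)))*(-131) = (157 + 6)*(-131) = 163*(-131) = -21353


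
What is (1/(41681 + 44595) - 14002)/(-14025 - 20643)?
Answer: 1208036551/2991016368 ≈ 0.40389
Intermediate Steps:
(1/(41681 + 44595) - 14002)/(-14025 - 20643) = (1/86276 - 14002)/(-34668) = (1/86276 - 14002)*(-1/34668) = -1208036551/86276*(-1/34668) = 1208036551/2991016368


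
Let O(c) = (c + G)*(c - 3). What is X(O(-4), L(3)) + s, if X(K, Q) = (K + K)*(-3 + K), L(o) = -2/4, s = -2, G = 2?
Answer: 306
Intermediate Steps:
L(o) = -½ (L(o) = -2*¼ = -½)
O(c) = (-3 + c)*(2 + c) (O(c) = (c + 2)*(c - 3) = (2 + c)*(-3 + c) = (-3 + c)*(2 + c))
X(K, Q) = 2*K*(-3 + K) (X(K, Q) = (2*K)*(-3 + K) = 2*K*(-3 + K))
X(O(-4), L(3)) + s = 2*(-6 + (-4)² - 1*(-4))*(-3 + (-6 + (-4)² - 1*(-4))) - 2 = 2*(-6 + 16 + 4)*(-3 + (-6 + 16 + 4)) - 2 = 2*14*(-3 + 14) - 2 = 2*14*11 - 2 = 308 - 2 = 306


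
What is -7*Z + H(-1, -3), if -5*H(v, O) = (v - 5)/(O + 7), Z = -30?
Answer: 2103/10 ≈ 210.30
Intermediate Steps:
H(v, O) = -(-5 + v)/(5*(7 + O)) (H(v, O) = -(v - 5)/(5*(O + 7)) = -(-5 + v)/(5*(7 + O)))
-7*Z + H(-1, -3) = -7*(-30) + (5 - 1*(-1))/(5*(7 - 3)) = 210 + (⅕)*(5 + 1)/4 = 210 + (⅕)*(¼)*6 = 210 + 3/10 = 2103/10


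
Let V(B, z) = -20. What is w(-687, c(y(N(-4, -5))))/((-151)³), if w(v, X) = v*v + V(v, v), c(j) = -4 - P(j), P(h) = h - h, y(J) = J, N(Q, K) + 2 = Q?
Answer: -471949/3442951 ≈ -0.13708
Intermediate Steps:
N(Q, K) = -2 + Q
P(h) = 0
c(j) = -4 (c(j) = -4 - 1*0 = -4 + 0 = -4)
w(v, X) = -20 + v² (w(v, X) = v*v - 20 = v² - 20 = -20 + v²)
w(-687, c(y(N(-4, -5))))/((-151)³) = (-20 + (-687)²)/((-151)³) = (-20 + 471969)/(-3442951) = 471949*(-1/3442951) = -471949/3442951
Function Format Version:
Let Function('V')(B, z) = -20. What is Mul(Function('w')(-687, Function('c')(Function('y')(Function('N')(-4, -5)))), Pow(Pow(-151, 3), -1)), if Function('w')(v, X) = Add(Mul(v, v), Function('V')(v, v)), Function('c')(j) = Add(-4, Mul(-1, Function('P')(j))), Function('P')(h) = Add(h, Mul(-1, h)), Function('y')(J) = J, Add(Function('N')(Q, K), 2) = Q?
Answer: Rational(-471949, 3442951) ≈ -0.13708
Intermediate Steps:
Function('N')(Q, K) = Add(-2, Q)
Function('P')(h) = 0
Function('c')(j) = -4 (Function('c')(j) = Add(-4, Mul(-1, 0)) = Add(-4, 0) = -4)
Function('w')(v, X) = Add(-20, Pow(v, 2)) (Function('w')(v, X) = Add(Mul(v, v), -20) = Add(Pow(v, 2), -20) = Add(-20, Pow(v, 2)))
Mul(Function('w')(-687, Function('c')(Function('y')(Function('N')(-4, -5)))), Pow(Pow(-151, 3), -1)) = Mul(Add(-20, Pow(-687, 2)), Pow(Pow(-151, 3), -1)) = Mul(Add(-20, 471969), Pow(-3442951, -1)) = Mul(471949, Rational(-1, 3442951)) = Rational(-471949, 3442951)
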